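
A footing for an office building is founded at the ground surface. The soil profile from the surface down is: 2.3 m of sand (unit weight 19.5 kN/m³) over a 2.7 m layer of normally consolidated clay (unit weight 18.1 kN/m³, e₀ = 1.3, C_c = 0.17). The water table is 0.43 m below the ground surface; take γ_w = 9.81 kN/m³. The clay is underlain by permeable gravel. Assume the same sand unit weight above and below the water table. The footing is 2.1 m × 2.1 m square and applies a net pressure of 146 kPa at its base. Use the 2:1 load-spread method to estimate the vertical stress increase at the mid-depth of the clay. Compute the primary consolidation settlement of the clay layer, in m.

Mid-depth of clay below the ground surface: z = 2.3 + 2.7/2 = 3.65 m.
Total vertical stress at mid-clay: σ_v = 19.5×2.3 + 18.1×1.35 = 69.285 kPa.
Pore pressure: u = 9.81×(3.65 − 0.43) = 31.588 kPa.
Initial effective stress: σ'_0 = σ_v − u = 69.285 − 31.588 = 37.697 kPa.
Stress increase at mid-clay by the 2:1 spreading method:
Δσ = qBL/((B+z)(L+z)) = 146×2.1×2.1/((2.1+3.65)(2.1+3.65)) = 19.474 kPa
Final effective stress: σ'_f = σ'_0 + Δσ = 37.697 + 19.474 = 57.171 kPa.
Normally consolidated clay, so the full stress increment lies on the virgin compression line:
S_c = C_c·H/(1+e₀)·log₁₀(σ'_f/σ'_0) = 0.17×2.7/(1+1.3)×log₁₀(57.171/37.697)
    = 0.19957 × 0.18087 = 0.0361 m

S_c ≈ 0.0361 m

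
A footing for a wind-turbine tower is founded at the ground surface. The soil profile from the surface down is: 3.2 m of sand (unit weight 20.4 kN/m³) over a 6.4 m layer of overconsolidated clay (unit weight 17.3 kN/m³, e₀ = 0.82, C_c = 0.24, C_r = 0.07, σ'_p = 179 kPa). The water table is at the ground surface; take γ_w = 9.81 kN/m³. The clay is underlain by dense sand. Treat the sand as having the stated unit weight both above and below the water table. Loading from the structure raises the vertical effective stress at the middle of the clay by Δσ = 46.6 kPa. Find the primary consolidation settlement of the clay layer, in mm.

Mid-depth of clay below the ground surface: z = 3.2 + 6.4/2 = 6.4 m.
Total vertical stress at mid-clay: σ_v = 20.4×3.2 + 17.3×3.2 = 120.64 kPa.
Pore pressure: u = 9.81×(6.4 − 0) = 62.784 kPa.
Initial effective stress: σ'_0 = σ_v − u = 120.64 − 62.784 = 57.856 kPa.
Final effective stress: σ'_f = 57.856 + 46.6 = 104.46 kPa.
σ'_f = 104.46 ≤ σ'_p = 179 kPa, so the clay remains overconsolidated and only the recompression index applies:
S_c = C_r·H/(1+e₀)·log₁₀(σ'_f/σ'_0) = 0.07×6.4/1.82×log₁₀(104.46/57.856)
    = 0.24616 × 0.2566 = 0.06316 m

S_c ≈ 63.2 mm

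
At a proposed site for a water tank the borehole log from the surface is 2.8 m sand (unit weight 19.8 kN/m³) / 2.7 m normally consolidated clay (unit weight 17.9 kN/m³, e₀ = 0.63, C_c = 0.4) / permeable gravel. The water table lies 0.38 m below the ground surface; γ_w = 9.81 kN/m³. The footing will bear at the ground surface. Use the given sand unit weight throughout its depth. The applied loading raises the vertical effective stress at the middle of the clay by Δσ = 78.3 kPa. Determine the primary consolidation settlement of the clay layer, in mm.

Mid-depth of clay below the ground surface: z = 2.8 + 2.7/2 = 4.15 m.
Total vertical stress at mid-clay: σ_v = 19.8×2.8 + 17.9×1.35 = 79.605 kPa.
Pore pressure: u = 9.81×(4.15 − 0.38) = 36.984 kPa.
Initial effective stress: σ'_0 = σ_v − u = 79.605 − 36.984 = 42.621 kPa.
Final effective stress: σ'_f = σ'_0 + Δσ = 42.621 + 78.3 = 120.92 kPa.
Normally consolidated clay, so the full stress increment lies on the virgin compression line:
S_c = C_c·H/(1+e₀)·log₁₀(σ'_f/σ'_0) = 0.4×2.7/(1+0.63)×log₁₀(120.92/42.621)
    = 0.66258 × 0.45287 = 0.3001 m

S_c ≈ 300 mm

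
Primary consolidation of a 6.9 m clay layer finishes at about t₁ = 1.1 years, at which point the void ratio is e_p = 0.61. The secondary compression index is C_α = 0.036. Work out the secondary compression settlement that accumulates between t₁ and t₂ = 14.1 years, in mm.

S_s ≈ 171 mm

Secondary compression: S_s = C_α·H/(1+e_p)·log₁₀(t₂/t₁)
S_s = 0.036×6.9/(1+0.61)×log₁₀(14.1/1.1)
    = 0.1543 × 1.108 = 0.1709 m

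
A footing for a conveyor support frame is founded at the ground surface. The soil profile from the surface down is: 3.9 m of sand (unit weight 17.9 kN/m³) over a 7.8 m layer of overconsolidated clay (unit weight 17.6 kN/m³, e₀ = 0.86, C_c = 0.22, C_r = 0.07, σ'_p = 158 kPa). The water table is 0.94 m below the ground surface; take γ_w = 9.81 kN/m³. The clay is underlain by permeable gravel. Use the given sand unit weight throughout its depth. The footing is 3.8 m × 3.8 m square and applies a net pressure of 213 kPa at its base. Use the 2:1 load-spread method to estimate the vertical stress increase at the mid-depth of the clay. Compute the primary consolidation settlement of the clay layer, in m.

S_c ≈ 0.0355 m

Mid-depth of clay below the ground surface: z = 3.9 + 7.8/2 = 7.8 m.
Total vertical stress at mid-clay: σ_v = 17.9×3.9 + 17.6×3.9 = 138.45 kPa.
Pore pressure: u = 9.81×(7.8 − 0.94) = 67.297 kPa.
Initial effective stress: σ'_0 = σ_v − u = 138.45 − 67.297 = 71.153 kPa.
Stress increase at mid-clay by the 2:1 spreading method:
Δσ = qBL/((B+z)(L+z)) = 213×3.8×3.8/((3.8+7.8)(3.8+7.8)) = 22.858 kPa
Final effective stress: σ'_f = 71.153 + 22.858 = 94.011 kPa.
σ'_f = 94.011 ≤ σ'_p = 158 kPa, so the clay remains overconsolidated and only the recompression index applies:
S_c = C_r·H/(1+e₀)·log₁₀(σ'_f/σ'_0) = 0.07×7.8/1.86×log₁₀(94.011/71.153)
    = 0.29355 × 0.12099 = 0.03552 m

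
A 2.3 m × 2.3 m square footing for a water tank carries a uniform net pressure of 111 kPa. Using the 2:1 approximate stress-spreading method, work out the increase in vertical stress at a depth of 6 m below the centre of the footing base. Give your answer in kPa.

Δσ_z ≈ 8.52 kPa

By the 2:1 method the load spreads at 1 horizontal : 2 vertical, so at depth z the loaded area has grown by z in each plan dimension:
Δσ = qBL/((B+z)(L+z)) = 111×2.3×2.3/((2.3+6)(2.3+6)) = 8.5236 kPa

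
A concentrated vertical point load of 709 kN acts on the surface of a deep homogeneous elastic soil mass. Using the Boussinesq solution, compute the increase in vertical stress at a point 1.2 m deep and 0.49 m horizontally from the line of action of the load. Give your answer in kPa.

Boussinesq vertical stress below a point load on an elastic half-space:
Δσ_z = 3P/(2πz²) · [1 + (r/z)²]^(−5/2)
r/z = 0.49/1.2 = 0.40833; [1+(r/z)²]^(−5/2) = 0.68009.
Δσ_z = 3×709/(2π×1.2²) × 0.68009 = 235.09 × 0.68009 = 159.9 kPa

Δσ_z ≈ 160 kPa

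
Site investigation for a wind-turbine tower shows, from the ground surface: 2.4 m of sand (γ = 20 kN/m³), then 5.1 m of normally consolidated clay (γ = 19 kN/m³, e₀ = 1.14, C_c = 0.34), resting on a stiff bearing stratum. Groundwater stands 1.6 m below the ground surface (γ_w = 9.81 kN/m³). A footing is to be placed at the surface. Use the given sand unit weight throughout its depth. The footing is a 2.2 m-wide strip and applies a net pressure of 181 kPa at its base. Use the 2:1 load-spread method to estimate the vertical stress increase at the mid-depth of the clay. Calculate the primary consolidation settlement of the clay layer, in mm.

S_c ≈ 221 mm

Mid-depth of clay below the ground surface: z = 2.4 + 5.1/2 = 4.95 m.
Total vertical stress at mid-clay: σ_v = 20×2.4 + 19×2.55 = 96.45 kPa.
Pore pressure: u = 9.81×(4.95 − 1.6) = 32.864 kPa.
Initial effective stress: σ'_0 = σ_v − u = 96.45 − 32.864 = 63.586 kPa.
Stress increase at mid-clay by the 2:1 spreading method:
Δσ = qB/(B+z) = 181×2.2/(2.2+4.95) = 55.692 kPa
Final effective stress: σ'_f = σ'_0 + Δσ = 63.586 + 55.692 = 119.28 kPa.
Normally consolidated clay, so the full stress increment lies on the virgin compression line:
S_c = C_c·H/(1+e₀)·log₁₀(σ'_f/σ'_0) = 0.34×5.1/(1+1.14)×log₁₀(119.28/63.586)
    = 0.81028 × 0.27321 = 0.2214 m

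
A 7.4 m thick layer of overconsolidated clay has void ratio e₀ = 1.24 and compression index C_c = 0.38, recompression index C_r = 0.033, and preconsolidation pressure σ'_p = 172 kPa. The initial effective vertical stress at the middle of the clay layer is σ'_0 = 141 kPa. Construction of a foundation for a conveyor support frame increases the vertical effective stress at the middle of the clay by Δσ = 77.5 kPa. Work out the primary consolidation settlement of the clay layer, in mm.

Final effective stress: σ'_f = 141 + 77.5 = 218.5 kPa.
σ'_f = 218.5 > σ'_p = 172 kPa, so the stress path crosses the preconsolidation pressure — recompression up to σ'_p, then virgin compression beyond:
S_c = H/(1+e₀)·[C_r·log₁₀(σ'_p/σ'_0) + C_c·log₁₀(σ'_f/σ'_p)]
    = 7.4/2.24 × [0.033×log₁₀(172/141) + 0.38×log₁₀(218.5/172)]
    = 3.3036 × [0.0028482 + 0.039491] = 0.1399 m

S_c ≈ 140 mm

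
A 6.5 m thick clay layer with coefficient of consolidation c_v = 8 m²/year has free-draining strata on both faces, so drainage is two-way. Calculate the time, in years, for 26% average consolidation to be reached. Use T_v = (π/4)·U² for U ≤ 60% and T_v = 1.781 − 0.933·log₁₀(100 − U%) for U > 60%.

t ≈ 0.0701 years

Drainage path length: H_d = H/2 = 3.25 m (double drainage).
U ≤ 60%: T_v = (π/4)·U² = (π/4)×0.26² = 0.053093.
t = T_v·H_d²/c_v = 0.053093×3.25²/8 = 0.0701 years.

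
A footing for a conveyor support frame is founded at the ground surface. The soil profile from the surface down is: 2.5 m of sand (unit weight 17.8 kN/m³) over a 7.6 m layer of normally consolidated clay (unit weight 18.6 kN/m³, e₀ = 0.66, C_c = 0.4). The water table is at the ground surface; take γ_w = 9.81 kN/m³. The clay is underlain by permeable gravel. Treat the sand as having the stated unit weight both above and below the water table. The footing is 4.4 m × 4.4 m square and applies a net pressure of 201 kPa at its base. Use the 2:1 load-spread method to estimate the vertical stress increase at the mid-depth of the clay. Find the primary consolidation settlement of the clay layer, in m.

S_c ≈ 0.392 m

Mid-depth of clay below the ground surface: z = 2.5 + 7.6/2 = 6.3 m.
Total vertical stress at mid-clay: σ_v = 17.8×2.5 + 18.6×3.8 = 115.18 kPa.
Pore pressure: u = 9.81×(6.3 − 0) = 61.803 kPa.
Initial effective stress: σ'_0 = σ_v − u = 115.18 − 61.803 = 53.377 kPa.
Stress increase at mid-clay by the 2:1 spreading method:
Δσ = qBL/((B+z)(L+z)) = 201×4.4×4.4/((4.4+6.3)(4.4+6.3)) = 33.989 kPa
Final effective stress: σ'_f = σ'_0 + Δσ = 53.377 + 33.989 = 87.366 kPa.
Normally consolidated clay, so the full stress increment lies on the virgin compression line:
S_c = C_c·H/(1+e₀)·log₁₀(σ'_f/σ'_0) = 0.4×7.6/(1+0.66)×log₁₀(87.366/53.377)
    = 1.8313 × 0.21399 = 0.3919 m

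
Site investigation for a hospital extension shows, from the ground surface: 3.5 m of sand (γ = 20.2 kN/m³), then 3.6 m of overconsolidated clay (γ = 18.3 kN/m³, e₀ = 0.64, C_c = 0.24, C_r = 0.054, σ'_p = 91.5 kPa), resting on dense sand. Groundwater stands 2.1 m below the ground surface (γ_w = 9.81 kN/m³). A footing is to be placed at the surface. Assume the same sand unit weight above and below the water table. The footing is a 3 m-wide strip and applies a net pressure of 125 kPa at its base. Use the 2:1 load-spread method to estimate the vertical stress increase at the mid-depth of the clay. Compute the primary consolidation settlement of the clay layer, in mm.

Mid-depth of clay below the ground surface: z = 3.5 + 3.6/2 = 5.3 m.
Total vertical stress at mid-clay: σ_v = 20.2×3.5 + 18.3×1.8 = 103.64 kPa.
Pore pressure: u = 9.81×(5.3 − 2.1) = 31.392 kPa.
Initial effective stress: σ'_0 = σ_v − u = 103.64 − 31.392 = 72.248 kPa.
Stress increase at mid-clay by the 2:1 spreading method:
Δσ = qB/(B+z) = 125×3/(3+5.3) = 45.181 kPa
Final effective stress: σ'_f = 72.248 + 45.181 = 117.43 kPa.
σ'_f = 117.43 > σ'_p = 91.5 kPa, so the stress path crosses the preconsolidation pressure — recompression up to σ'_p, then virgin compression beyond:
S_c = H/(1+e₀)·[C_r·log₁₀(σ'_p/σ'_0) + C_c·log₁₀(σ'_f/σ'_p)]
    = 3.6/1.64 × [0.054×log₁₀(91.5/72.248) + 0.24×log₁₀(117.43/91.5)]
    = 2.1951 × [0.0055401 + 0.026006] = 0.06925 m

S_c ≈ 69.2 mm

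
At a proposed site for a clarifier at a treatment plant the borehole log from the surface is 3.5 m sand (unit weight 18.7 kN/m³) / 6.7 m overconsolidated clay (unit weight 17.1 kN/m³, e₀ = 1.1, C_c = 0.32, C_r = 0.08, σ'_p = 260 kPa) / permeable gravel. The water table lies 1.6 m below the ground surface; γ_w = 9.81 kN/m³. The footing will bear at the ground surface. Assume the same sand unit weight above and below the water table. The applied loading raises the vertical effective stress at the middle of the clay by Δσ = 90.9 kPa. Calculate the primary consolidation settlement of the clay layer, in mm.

Mid-depth of clay below the ground surface: z = 3.5 + 6.7/2 = 6.85 m.
Total vertical stress at mid-clay: σ_v = 18.7×3.5 + 17.1×3.35 = 122.74 kPa.
Pore pressure: u = 9.81×(6.85 − 1.6) = 51.503 kPa.
Initial effective stress: σ'_0 = σ_v − u = 122.74 − 51.503 = 71.237 kPa.
Final effective stress: σ'_f = 71.237 + 90.9 = 162.14 kPa.
σ'_f = 162.14 ≤ σ'_p = 260 kPa, so the clay remains overconsolidated and only the recompression index applies:
S_c = C_r·H/(1+e₀)·log₁₀(σ'_f/σ'_0) = 0.08×6.7/2.1×log₁₀(162.14/71.237)
    = 0.25524 × 0.35718 = 0.09117 m

S_c ≈ 91.2 mm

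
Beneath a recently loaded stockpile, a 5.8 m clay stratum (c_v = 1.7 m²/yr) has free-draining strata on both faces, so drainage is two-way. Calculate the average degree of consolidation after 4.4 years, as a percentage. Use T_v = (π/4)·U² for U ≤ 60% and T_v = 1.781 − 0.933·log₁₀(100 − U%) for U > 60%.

Drainage path length: H_d = H/2 = 2.9 m (double drainage).
T_v = c_v·t/H_d² = 1.7×4.4/2.9² = 0.88942.
T_v = 0.88942 corresponds to the U > 60% branch:
U = 1 − 10^((1.781 − T_v)/0.933)/100 = 0.9097

U ≈ 91 %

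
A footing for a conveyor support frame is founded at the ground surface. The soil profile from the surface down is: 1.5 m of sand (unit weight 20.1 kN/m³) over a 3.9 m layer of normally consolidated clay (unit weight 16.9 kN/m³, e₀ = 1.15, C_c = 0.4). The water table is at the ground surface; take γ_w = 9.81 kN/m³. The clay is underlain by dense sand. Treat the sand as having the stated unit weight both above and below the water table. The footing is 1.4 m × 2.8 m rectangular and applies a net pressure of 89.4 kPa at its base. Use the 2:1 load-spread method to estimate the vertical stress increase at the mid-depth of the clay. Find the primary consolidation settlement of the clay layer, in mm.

S_c ≈ 105 mm

Mid-depth of clay below the ground surface: z = 1.5 + 3.9/2 = 3.45 m.
Total vertical stress at mid-clay: σ_v = 20.1×1.5 + 16.9×1.95 = 63.105 kPa.
Pore pressure: u = 9.81×(3.45 − 0) = 33.845 kPa.
Initial effective stress: σ'_0 = σ_v − u = 63.105 − 33.845 = 29.26 kPa.
Stress increase at mid-clay by the 2:1 spreading method:
Δσ = qBL/((B+z)(L+z)) = 89.4×1.4×2.8/((1.4+3.45)(2.8+3.45)) = 11.561 kPa
Final effective stress: σ'_f = σ'_0 + Δσ = 29.26 + 11.561 = 40.821 kPa.
Normally consolidated clay, so the full stress increment lies on the virgin compression line:
S_c = C_c·H/(1+e₀)·log₁₀(σ'_f/σ'_0) = 0.4×3.9/(1+1.15)×log₁₀(40.821/29.26)
    = 0.72558 × 0.14461 = 0.1049 m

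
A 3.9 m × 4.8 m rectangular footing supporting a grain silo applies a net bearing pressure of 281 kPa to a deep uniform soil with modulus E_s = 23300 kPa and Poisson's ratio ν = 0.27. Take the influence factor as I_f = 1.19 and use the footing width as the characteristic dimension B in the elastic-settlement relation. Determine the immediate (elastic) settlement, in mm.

S_e ≈ 51.9 mm

Immediate (elastic) settlement: S_e = q·B·(1−ν²)/E_s · I_f.
S_e = 281 × 3.9 × (1 − 0.27²) / 23300 × 1.19
    = 281 × 3.9 × 0.9271 / 23300 × 1.19
    = 0.05189 m = 51.89 mm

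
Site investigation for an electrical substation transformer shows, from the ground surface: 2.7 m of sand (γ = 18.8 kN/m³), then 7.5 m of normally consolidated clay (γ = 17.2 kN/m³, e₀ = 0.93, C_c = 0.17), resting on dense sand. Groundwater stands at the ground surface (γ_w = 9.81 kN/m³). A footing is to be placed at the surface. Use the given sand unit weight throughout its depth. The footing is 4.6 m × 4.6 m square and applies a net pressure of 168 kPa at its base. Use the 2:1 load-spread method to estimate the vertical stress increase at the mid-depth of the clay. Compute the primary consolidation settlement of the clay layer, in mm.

Mid-depth of clay below the ground surface: z = 2.7 + 7.5/2 = 6.45 m.
Total vertical stress at mid-clay: σ_v = 18.8×2.7 + 17.2×3.75 = 115.26 kPa.
Pore pressure: u = 9.81×(6.45 − 0) = 63.275 kPa.
Initial effective stress: σ'_0 = σ_v − u = 115.26 − 63.275 = 51.985 kPa.
Stress increase at mid-clay by the 2:1 spreading method:
Δσ = qBL/((B+z)(L+z)) = 168×4.6×4.6/((4.6+6.45)(4.6+6.45)) = 29.114 kPa
Final effective stress: σ'_f = σ'_0 + Δσ = 51.985 + 29.114 = 81.099 kPa.
Normally consolidated clay, so the full stress increment lies on the virgin compression line:
S_c = C_c·H/(1+e₀)·log₁₀(σ'_f/σ'_0) = 0.17×7.5/(1+0.93)×log₁₀(81.099/51.985)
    = 0.66062 × 0.19314 = 0.1276 m

S_c ≈ 128 mm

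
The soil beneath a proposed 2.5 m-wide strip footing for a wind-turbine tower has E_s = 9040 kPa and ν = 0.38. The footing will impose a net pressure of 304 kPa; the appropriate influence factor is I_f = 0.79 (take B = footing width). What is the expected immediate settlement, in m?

S_e ≈ 0.0568 m

Immediate (elastic) settlement: S_e = q·B·(1−ν²)/E_s · I_f.
S_e = 304 × 2.5 × (1 − 0.38²) / 9040 × 0.79
    = 304 × 2.5 × 0.8556 / 9040 × 0.79
    = 0.05683 m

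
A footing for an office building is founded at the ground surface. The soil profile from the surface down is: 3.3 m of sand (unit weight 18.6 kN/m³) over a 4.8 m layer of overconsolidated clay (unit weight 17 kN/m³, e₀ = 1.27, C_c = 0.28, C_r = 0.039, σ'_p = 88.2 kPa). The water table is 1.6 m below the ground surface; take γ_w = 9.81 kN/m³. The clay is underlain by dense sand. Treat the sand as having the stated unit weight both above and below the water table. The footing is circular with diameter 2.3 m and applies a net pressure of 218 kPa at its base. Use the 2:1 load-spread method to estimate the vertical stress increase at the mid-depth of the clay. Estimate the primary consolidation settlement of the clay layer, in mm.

Mid-depth of clay below the ground surface: z = 3.3 + 4.8/2 = 5.7 m.
Total vertical stress at mid-clay: σ_v = 18.6×3.3 + 17×2.4 = 102.18 kPa.
Pore pressure: u = 9.81×(5.7 − 1.6) = 40.221 kPa.
Initial effective stress: σ'_0 = σ_v − u = 102.18 − 40.221 = 61.959 kPa.
Stress increase at mid-clay by the 2:1 spreading method:
Δσ ≈ qD²/(D+z)² = 218×2.3²/(2.3+5.7)² = 18.019 kPa
Final effective stress: σ'_f = 61.959 + 18.019 = 79.978 kPa.
σ'_f = 79.978 ≤ σ'_p = 88.2 kPa, so the clay remains overconsolidated and only the recompression index applies:
S_c = C_r·H/(1+e₀)·log₁₀(σ'_f/σ'_0) = 0.039×4.8/2.27×log₁₀(79.978/61.959)
    = 0.082465 × 0.11087 = 0.009143 m

S_c ≈ 9.14 mm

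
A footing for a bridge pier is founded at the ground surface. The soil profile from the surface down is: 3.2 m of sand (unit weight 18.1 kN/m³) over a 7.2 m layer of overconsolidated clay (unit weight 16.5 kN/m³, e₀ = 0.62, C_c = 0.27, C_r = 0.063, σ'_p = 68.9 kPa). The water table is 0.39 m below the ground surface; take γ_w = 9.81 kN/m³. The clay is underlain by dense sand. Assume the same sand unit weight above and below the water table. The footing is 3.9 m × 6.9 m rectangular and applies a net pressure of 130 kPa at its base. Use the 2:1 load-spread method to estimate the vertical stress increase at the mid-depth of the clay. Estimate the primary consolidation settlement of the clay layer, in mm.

Mid-depth of clay below the ground surface: z = 3.2 + 7.2/2 = 6.8 m.
Total vertical stress at mid-clay: σ_v = 18.1×3.2 + 16.5×3.6 = 117.32 kPa.
Pore pressure: u = 9.81×(6.8 − 0.39) = 62.882 kPa.
Initial effective stress: σ'_0 = σ_v − u = 117.32 − 62.882 = 54.438 kPa.
Stress increase at mid-clay by the 2:1 spreading method:
Δσ = qBL/((B+z)(L+z)) = 130×3.9×6.9/((3.9+6.8)(6.9+6.8)) = 23.865 kPa
Final effective stress: σ'_f = 54.438 + 23.865 = 78.303 kPa.
σ'_f = 78.303 > σ'_p = 68.9 kPa, so the stress path crosses the preconsolidation pressure — recompression up to σ'_p, then virgin compression beyond:
S_c = H/(1+e₀)·[C_r·log₁₀(σ'_p/σ'_0) + C_c·log₁₀(σ'_f/σ'_p)]
    = 7.2/1.62 × [0.063×log₁₀(68.9/54.438) + 0.27×log₁₀(78.303/68.9)]
    = 4.4444 × [0.006446 + 0.015001] = 0.09532 m

S_c ≈ 95.3 mm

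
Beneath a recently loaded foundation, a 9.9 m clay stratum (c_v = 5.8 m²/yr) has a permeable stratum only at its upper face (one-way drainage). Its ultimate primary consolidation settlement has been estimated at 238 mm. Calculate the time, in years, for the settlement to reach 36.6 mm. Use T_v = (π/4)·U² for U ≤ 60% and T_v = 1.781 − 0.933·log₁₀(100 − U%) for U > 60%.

Drainage path length: H_d = H = 9.9 m (single drainage).
U = S(t)/S_ult = 36.6/238 = 0.1538.
U ≤ 60%: T_v = (π/4)·U² = (π/4)×0.15378² = 0.018574.
t = T_v·H_d²/c_v = 0.018574×9.9²/5.8 = 0.3139 years.

t ≈ 0.314 years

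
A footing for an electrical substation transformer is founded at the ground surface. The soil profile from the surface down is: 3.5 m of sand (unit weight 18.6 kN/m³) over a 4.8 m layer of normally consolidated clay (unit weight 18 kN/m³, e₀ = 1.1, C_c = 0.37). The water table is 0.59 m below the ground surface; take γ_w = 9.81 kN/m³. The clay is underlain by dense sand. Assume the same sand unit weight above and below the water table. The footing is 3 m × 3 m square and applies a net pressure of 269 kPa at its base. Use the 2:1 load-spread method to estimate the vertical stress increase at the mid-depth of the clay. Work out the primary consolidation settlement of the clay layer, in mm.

S_c ≈ 159 mm

Mid-depth of clay below the ground surface: z = 3.5 + 4.8/2 = 5.9 m.
Total vertical stress at mid-clay: σ_v = 18.6×3.5 + 18×2.4 = 108.3 kPa.
Pore pressure: u = 9.81×(5.9 − 0.59) = 52.091 kPa.
Initial effective stress: σ'_0 = σ_v − u = 108.3 − 52.091 = 56.209 kPa.
Stress increase at mid-clay by the 2:1 spreading method:
Δσ = qBL/((B+z)(L+z)) = 269×3×3/((3+5.9)(3+5.9)) = 30.564 kPa
Final effective stress: σ'_f = σ'_0 + Δσ = 56.209 + 30.564 = 86.773 kPa.
Normally consolidated clay, so the full stress increment lies on the virgin compression line:
S_c = C_c·H/(1+e₀)·log₁₀(σ'_f/σ'_0) = 0.37×4.8/(1+1.1)×log₁₀(86.773/56.209)
    = 0.84571 × 0.18858 = 0.1595 m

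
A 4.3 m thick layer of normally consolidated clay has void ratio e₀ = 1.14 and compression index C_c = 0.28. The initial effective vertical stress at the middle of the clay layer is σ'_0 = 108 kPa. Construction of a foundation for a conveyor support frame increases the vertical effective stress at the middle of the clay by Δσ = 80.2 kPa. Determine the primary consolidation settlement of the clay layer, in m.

Final effective stress: σ'_f = σ'_0 + Δσ = 108 + 80.2 = 188.2 kPa.
Normally consolidated clay, so the full stress increment lies on the virgin compression line:
S_c = C_c·H/(1+e₀)·log₁₀(σ'_f/σ'_0) = 0.28×4.3/(1+1.14)×log₁₀(188.2/108)
    = 0.56262 × 0.2412 = 0.1357 m

S_c ≈ 0.136 m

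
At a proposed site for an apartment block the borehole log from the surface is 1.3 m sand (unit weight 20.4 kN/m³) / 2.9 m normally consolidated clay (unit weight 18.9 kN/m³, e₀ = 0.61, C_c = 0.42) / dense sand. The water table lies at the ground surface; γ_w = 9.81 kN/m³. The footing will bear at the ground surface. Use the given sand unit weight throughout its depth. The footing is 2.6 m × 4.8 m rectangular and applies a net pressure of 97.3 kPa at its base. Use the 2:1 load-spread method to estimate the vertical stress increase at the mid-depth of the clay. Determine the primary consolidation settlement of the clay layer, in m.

S_c ≈ 0.246 m

Mid-depth of clay below the ground surface: z = 1.3 + 2.9/2 = 2.75 m.
Total vertical stress at mid-clay: σ_v = 20.4×1.3 + 18.9×1.45 = 53.925 kPa.
Pore pressure: u = 9.81×(2.75 − 0) = 26.978 kPa.
Initial effective stress: σ'_0 = σ_v − u = 53.925 − 26.978 = 26.947 kPa.
Stress increase at mid-clay by the 2:1 spreading method:
Δσ = qBL/((B+z)(L+z)) = 97.3×2.6×4.8/((2.6+2.75)(4.8+2.75)) = 30.063 kPa
Final effective stress: σ'_f = σ'_0 + Δσ = 26.947 + 30.063 = 57.01 kPa.
Normally consolidated clay, so the full stress increment lies on the virgin compression line:
S_c = C_c·H/(1+e₀)·log₁₀(σ'_f/σ'_0) = 0.42×2.9/(1+0.61)×log₁₀(57.01/26.947)
    = 0.75652 × 0.32544 = 0.2462 m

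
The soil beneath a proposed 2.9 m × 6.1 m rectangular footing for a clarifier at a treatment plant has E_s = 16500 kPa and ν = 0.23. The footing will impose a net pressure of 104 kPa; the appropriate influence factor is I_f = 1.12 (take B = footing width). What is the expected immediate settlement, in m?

Immediate (elastic) settlement: S_e = q·B·(1−ν²)/E_s · I_f.
S_e = 104 × 2.9 × (1 − 0.23²) / 16500 × 1.12
    = 104 × 2.9 × 0.9471 / 16500 × 1.12
    = 0.01939 m

S_e ≈ 0.0194 m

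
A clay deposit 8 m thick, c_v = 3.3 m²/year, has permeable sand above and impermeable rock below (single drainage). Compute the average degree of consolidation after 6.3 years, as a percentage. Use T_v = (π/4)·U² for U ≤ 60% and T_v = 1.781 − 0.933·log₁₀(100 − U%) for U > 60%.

U ≈ 63.6 %

Drainage path length: H_d = H = 8 m (single drainage).
T_v = c_v·t/H_d² = 3.3×6.3/8² = 0.32484.
T_v = 0.32484 corresponds to the U > 60% branch:
U = 1 − 10^((1.781 − T_v)/0.933)/100 = 0.6363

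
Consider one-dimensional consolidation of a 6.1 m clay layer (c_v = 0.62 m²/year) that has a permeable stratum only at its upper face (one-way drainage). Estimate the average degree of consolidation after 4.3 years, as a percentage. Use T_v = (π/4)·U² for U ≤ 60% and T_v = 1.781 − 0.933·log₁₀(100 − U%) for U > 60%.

U ≈ 30.2 %

Drainage path length: H_d = H = 6.1 m (single drainage).
T_v = c_v·t/H_d² = 0.62×4.3/6.1² = 0.071647.
T_v = 0.071647 corresponds to the U ≤ 60% branch:
U = √(4T_v/π) = 0.302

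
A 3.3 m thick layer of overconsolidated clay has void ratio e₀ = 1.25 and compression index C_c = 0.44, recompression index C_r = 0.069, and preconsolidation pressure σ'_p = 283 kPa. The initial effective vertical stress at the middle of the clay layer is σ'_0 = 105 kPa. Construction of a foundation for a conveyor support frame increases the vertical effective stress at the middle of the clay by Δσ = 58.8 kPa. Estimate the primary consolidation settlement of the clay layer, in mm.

Final effective stress: σ'_f = 105 + 58.8 = 163.8 kPa.
σ'_f = 163.8 ≤ σ'_p = 283 kPa, so the clay remains overconsolidated and only the recompression index applies:
S_c = C_r·H/(1+e₀)·log₁₀(σ'_f/σ'_0) = 0.069×3.3/2.25×log₁₀(163.8/105)
    = 0.1012 × 0.19312 = 0.01954 m

S_c ≈ 19.5 mm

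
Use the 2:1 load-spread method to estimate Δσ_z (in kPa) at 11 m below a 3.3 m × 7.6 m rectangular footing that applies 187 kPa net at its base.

By the 2:1 method the load spreads at 1 horizontal : 2 vertical, so at depth z the loaded area has grown by z in each plan dimension:
Δσ = qBL/((B+z)(L+z)) = 187×3.3×7.6/((3.3+11)(7.6+11)) = 17.633 kPa

Δσ_z ≈ 17.6 kPa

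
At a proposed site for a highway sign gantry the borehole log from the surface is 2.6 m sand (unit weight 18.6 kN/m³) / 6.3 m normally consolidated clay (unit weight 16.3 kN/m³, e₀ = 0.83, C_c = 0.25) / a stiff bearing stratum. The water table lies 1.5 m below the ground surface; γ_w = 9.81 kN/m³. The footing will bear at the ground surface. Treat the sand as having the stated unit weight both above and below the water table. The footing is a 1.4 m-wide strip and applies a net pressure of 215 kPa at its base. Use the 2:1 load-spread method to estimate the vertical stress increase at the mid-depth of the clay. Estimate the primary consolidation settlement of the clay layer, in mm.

Mid-depth of clay below the ground surface: z = 2.6 + 6.3/2 = 5.75 m.
Total vertical stress at mid-clay: σ_v = 18.6×2.6 + 16.3×3.15 = 99.705 kPa.
Pore pressure: u = 9.81×(5.75 − 1.5) = 41.693 kPa.
Initial effective stress: σ'_0 = σ_v − u = 99.705 − 41.693 = 58.012 kPa.
Stress increase at mid-clay by the 2:1 spreading method:
Δσ = qB/(B+z) = 215×1.4/(1.4+5.75) = 42.098 kPa
Final effective stress: σ'_f = σ'_0 + Δσ = 58.012 + 42.098 = 100.11 kPa.
Normally consolidated clay, so the full stress increment lies on the virgin compression line:
S_c = C_c·H/(1+e₀)·log₁₀(σ'_f/σ'_0) = 0.25×6.3/(1+0.83)×log₁₀(100.11/58.012)
    = 0.86066 × 0.23696 = 0.2039 m

S_c ≈ 204 mm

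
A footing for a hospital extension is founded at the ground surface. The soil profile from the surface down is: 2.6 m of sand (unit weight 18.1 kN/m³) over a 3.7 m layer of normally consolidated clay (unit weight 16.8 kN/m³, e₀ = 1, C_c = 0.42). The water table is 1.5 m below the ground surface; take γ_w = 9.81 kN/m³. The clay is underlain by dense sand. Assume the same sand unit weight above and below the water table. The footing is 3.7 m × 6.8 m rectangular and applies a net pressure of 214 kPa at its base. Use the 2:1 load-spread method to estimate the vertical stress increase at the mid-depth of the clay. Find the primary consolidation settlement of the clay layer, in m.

S_c ≈ 0.265 m

Mid-depth of clay below the ground surface: z = 2.6 + 3.7/2 = 4.45 m.
Total vertical stress at mid-clay: σ_v = 18.1×2.6 + 16.8×1.85 = 78.14 kPa.
Pore pressure: u = 9.81×(4.45 − 1.5) = 28.94 kPa.
Initial effective stress: σ'_0 = σ_v − u = 78.14 − 28.94 = 49.2 kPa.
Stress increase at mid-clay by the 2:1 spreading method:
Δσ = qBL/((B+z)(L+z)) = 214×3.7×6.8/((3.7+4.45)(6.8+4.45)) = 58.724 kPa
Final effective stress: σ'_f = σ'_0 + Δσ = 49.2 + 58.724 = 107.92 kPa.
Normally consolidated clay, so the full stress increment lies on the virgin compression line:
S_c = C_c·H/(1+e₀)·log₁₀(σ'_f/σ'_0) = 0.42×3.7/(1+1)×log₁₀(107.92/49.2)
    = 0.777 × 0.34114 = 0.2651 m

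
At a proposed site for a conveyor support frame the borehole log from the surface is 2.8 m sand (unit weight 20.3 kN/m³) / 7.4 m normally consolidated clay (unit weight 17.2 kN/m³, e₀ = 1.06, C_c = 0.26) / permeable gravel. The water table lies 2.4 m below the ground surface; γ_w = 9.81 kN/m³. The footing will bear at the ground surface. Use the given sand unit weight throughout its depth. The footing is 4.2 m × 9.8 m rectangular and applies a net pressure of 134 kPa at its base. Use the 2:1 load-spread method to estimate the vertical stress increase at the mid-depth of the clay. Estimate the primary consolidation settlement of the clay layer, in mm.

Mid-depth of clay below the ground surface: z = 2.8 + 7.4/2 = 6.5 m.
Total vertical stress at mid-clay: σ_v = 20.3×2.8 + 17.2×3.7 = 120.48 kPa.
Pore pressure: u = 9.81×(6.5 − 2.4) = 40.221 kPa.
Initial effective stress: σ'_0 = σ_v − u = 120.48 − 40.221 = 80.259 kPa.
Stress increase at mid-clay by the 2:1 spreading method:
Δσ = qBL/((B+z)(L+z)) = 134×4.2×9.8/((4.2+6.5)(9.8+6.5)) = 31.623 kPa
Final effective stress: σ'_f = σ'_0 + Δσ = 80.259 + 31.623 = 111.88 kPa.
Normally consolidated clay, so the full stress increment lies on the virgin compression line:
S_c = C_c·H/(1+e₀)·log₁₀(σ'_f/σ'_0) = 0.26×7.4/(1+1.06)×log₁₀(111.88/80.259)
    = 0.93398 × 0.14426 = 0.1347 m

S_c ≈ 135 mm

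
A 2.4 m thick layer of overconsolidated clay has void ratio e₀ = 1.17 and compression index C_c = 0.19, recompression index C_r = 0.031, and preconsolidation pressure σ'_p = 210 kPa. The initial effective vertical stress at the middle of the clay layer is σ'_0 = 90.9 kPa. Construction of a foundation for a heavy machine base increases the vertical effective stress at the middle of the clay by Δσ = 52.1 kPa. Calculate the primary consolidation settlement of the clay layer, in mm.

S_c ≈ 6.75 mm

Final effective stress: σ'_f = 90.9 + 52.1 = 143 kPa.
σ'_f = 143 ≤ σ'_p = 210 kPa, so the clay remains overconsolidated and only the recompression index applies:
S_c = C_r·H/(1+e₀)·log₁₀(σ'_f/σ'_0) = 0.031×2.4/2.17×log₁₀(143/90.9)
    = 0.034286 × 0.19677 = 0.006746 m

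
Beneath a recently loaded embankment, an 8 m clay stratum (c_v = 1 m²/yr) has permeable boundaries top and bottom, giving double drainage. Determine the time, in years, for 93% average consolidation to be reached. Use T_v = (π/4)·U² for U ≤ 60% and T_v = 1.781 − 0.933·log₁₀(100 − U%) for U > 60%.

Drainage path length: H_d = H/2 = 4 m (double drainage).
U > 60%: T_v = 1.781 − 0.933·log₁₀(100 − 93) = 0.99252.
t = T_v·H_d²/c_v = 0.99252×4²/1 = 15.88 years.

t ≈ 15.9 years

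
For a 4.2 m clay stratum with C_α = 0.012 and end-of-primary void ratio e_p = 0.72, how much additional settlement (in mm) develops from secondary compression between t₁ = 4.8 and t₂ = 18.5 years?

Secondary compression: S_s = C_α·H/(1+e_p)·log₁₀(t₂/t₁)
S_s = 0.012×4.2/(1+0.72)×log₁₀(18.5/4.8)
    = 0.0293 × 0.5859 = 0.01717 m

S_s ≈ 17.2 mm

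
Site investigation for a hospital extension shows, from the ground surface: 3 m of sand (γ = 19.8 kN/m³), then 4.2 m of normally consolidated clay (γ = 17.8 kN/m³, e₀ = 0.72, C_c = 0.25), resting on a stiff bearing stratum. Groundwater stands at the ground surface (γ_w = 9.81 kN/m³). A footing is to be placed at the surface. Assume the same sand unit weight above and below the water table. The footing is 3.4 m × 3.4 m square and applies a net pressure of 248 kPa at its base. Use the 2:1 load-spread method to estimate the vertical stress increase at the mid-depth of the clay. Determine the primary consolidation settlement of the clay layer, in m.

S_c ≈ 0.163 m

Mid-depth of clay below the ground surface: z = 3 + 4.2/2 = 5.1 m.
Total vertical stress at mid-clay: σ_v = 19.8×3 + 17.8×2.1 = 96.78 kPa.
Pore pressure: u = 9.81×(5.1 − 0) = 50.031 kPa.
Initial effective stress: σ'_0 = σ_v − u = 96.78 − 50.031 = 46.749 kPa.
Stress increase at mid-clay by the 2:1 spreading method:
Δσ = qBL/((B+z)(L+z)) = 248×3.4×3.4/((3.4+5.1)(3.4+5.1)) = 39.68 kPa
Final effective stress: σ'_f = σ'_0 + Δσ = 46.749 + 39.68 = 86.429 kPa.
Normally consolidated clay, so the full stress increment lies on the virgin compression line:
S_c = C_c·H/(1+e₀)·log₁₀(σ'_f/σ'_0) = 0.25×4.2/(1+0.72)×log₁₀(86.429/46.749)
    = 0.61047 × 0.26689 = 0.1629 m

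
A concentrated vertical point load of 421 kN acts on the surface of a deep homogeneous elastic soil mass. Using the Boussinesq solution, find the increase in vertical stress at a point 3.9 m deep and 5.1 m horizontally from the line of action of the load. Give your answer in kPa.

Boussinesq vertical stress below a point load on an elastic half-space:
Δσ_z = 3P/(2πz²) · [1 + (r/z)²]^(−5/2)
r/z = 5.1/3.9 = 1.3077; [1+(r/z)²]^(−5/2) = 0.082709.
Δσ_z = 3×421/(2π×3.9²) × 0.082709 = 13.216 × 0.082709 = 1.093 kPa

Δσ_z ≈ 1.09 kPa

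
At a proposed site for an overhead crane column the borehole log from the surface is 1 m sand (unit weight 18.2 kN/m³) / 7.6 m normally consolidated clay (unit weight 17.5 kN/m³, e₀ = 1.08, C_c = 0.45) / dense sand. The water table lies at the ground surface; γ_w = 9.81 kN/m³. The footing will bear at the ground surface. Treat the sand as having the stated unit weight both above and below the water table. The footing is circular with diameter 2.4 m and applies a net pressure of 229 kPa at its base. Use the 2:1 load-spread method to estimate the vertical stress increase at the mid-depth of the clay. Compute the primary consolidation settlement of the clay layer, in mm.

S_c ≈ 369 mm

Mid-depth of clay below the ground surface: z = 1 + 7.6/2 = 4.8 m.
Total vertical stress at mid-clay: σ_v = 18.2×1 + 17.5×3.8 = 84.7 kPa.
Pore pressure: u = 9.81×(4.8 − 0) = 47.088 kPa.
Initial effective stress: σ'_0 = σ_v − u = 84.7 − 47.088 = 37.612 kPa.
Stress increase at mid-clay by the 2:1 spreading method:
Δσ ≈ qD²/(D+z)² = 229×2.4²/(2.4+4.8)² = 25.444 kPa
Final effective stress: σ'_f = σ'_0 + Δσ = 37.612 + 25.444 = 63.056 kPa.
Normally consolidated clay, so the full stress increment lies on the virgin compression line:
S_c = C_c·H/(1+e₀)·log₁₀(σ'_f/σ'_0) = 0.45×7.6/(1+1.08)×log₁₀(63.056/37.612)
    = 1.6442 × 0.2244 = 0.369 m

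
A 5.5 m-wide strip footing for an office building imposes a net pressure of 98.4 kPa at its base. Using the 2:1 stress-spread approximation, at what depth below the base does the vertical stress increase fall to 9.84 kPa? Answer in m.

z ≈ 49.5 m

2:1 spreading — at depth z the loaded area has grown by z in each plan dimension:
qB/(B+z) = Δσ_z ⇒ z = qB/Δσ_z − B = 98.4×5.5/9.84 − 5.5 = 49.5 m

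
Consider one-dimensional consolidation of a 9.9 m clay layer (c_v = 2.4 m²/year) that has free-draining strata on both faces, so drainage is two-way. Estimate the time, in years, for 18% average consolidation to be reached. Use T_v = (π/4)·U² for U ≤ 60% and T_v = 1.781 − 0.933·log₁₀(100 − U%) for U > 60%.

Drainage path length: H_d = H/2 = 4.95 m (double drainage).
U ≤ 60%: T_v = (π/4)·U² = (π/4)×0.18² = 0.025447.
t = T_v·H_d²/c_v = 0.025447×4.95²/2.4 = 0.2598 years.

t ≈ 0.26 years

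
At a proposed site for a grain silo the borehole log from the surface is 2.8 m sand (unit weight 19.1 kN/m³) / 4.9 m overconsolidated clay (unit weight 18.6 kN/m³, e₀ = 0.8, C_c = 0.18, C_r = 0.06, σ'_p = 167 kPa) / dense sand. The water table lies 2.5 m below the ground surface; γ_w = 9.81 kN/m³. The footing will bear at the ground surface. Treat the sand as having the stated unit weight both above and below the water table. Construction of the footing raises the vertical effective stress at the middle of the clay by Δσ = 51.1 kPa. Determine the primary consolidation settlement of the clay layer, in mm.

S_c ≈ 38 mm

Mid-depth of clay below the ground surface: z = 2.8 + 4.9/2 = 5.25 m.
Total vertical stress at mid-clay: σ_v = 19.1×2.8 + 18.6×2.45 = 99.05 kPa.
Pore pressure: u = 9.81×(5.25 − 2.5) = 26.978 kPa.
Initial effective stress: σ'_0 = σ_v − u = 99.05 − 26.978 = 72.072 kPa.
Final effective stress: σ'_f = 72.072 + 51.1 = 123.17 kPa.
σ'_f = 123.17 ≤ σ'_p = 167 kPa, so the clay remains overconsolidated and only the recompression index applies:
S_c = C_r·H/(1+e₀)·log₁₀(σ'_f/σ'_0) = 0.06×4.9/1.8×log₁₀(123.17/72.072)
    = 0.16333 × 0.23274 = 0.03801 m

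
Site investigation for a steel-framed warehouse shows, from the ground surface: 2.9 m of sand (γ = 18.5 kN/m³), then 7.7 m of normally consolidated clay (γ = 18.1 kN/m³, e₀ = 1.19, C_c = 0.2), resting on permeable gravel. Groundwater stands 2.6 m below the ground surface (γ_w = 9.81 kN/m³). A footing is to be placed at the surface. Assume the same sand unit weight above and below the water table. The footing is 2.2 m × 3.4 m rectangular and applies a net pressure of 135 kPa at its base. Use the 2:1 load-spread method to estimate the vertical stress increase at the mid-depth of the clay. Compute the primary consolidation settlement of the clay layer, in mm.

S_c ≈ 38.5 mm

Mid-depth of clay below the ground surface: z = 2.9 + 7.7/2 = 6.75 m.
Total vertical stress at mid-clay: σ_v = 18.5×2.9 + 18.1×3.85 = 123.34 kPa.
Pore pressure: u = 9.81×(6.75 − 2.6) = 40.712 kPa.
Initial effective stress: σ'_0 = σ_v − u = 123.34 − 40.712 = 82.628 kPa.
Stress increase at mid-clay by the 2:1 spreading method:
Δσ = qBL/((B+z)(L+z)) = 135×2.2×3.4/((2.2+6.75)(3.4+6.75)) = 11.116 kPa
Final effective stress: σ'_f = σ'_0 + Δσ = 82.628 + 11.116 = 93.744 kPa.
Normally consolidated clay, so the full stress increment lies on the virgin compression line:
S_c = C_c·H/(1+e₀)·log₁₀(σ'_f/σ'_0) = 0.2×7.7/(1+1.19)×log₁₀(93.744/82.628)
    = 0.7032 × 0.054816 = 0.03855 m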